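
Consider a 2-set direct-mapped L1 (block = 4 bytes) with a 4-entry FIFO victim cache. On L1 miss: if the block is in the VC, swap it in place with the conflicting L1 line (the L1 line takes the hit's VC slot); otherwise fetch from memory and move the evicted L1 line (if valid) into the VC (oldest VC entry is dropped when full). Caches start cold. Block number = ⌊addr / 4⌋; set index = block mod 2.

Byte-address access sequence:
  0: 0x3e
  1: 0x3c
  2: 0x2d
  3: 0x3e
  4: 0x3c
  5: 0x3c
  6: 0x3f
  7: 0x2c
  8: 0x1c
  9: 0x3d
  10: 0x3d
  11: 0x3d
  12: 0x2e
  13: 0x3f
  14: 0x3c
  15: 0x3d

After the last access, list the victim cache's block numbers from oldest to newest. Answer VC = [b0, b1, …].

VC = [7, 11]

  [0] addr=0x3e blk=15 s=1: MISS | VC []
  [1] addr=0x3c blk=15 s=1: L1-HIT | VC []
  [2] addr=0x2d blk=11 s=1: MISS | VC [15]
  [3] addr=0x3e blk=15 s=1: VC-HIT | VC [11]
  [4] addr=0x3c blk=15 s=1: L1-HIT | VC [11]
  [5] addr=0x3c blk=15 s=1: L1-HIT | VC [11]
  [6] addr=0x3f blk=15 s=1: L1-HIT | VC [11]
  [7] addr=0x2c blk=11 s=1: VC-HIT | VC [15]
  [8] addr=0x1c blk=7 s=1: MISS | VC [15, 11]
  [9] addr=0x3d blk=15 s=1: VC-HIT | VC [7, 11]
  [10] addr=0x3d blk=15 s=1: L1-HIT | VC [7, 11]
  [11] addr=0x3d blk=15 s=1: L1-HIT | VC [7, 11]
  [12] addr=0x2e blk=11 s=1: VC-HIT | VC [7, 15]
  [13] addr=0x3f blk=15 s=1: VC-HIT | VC [7, 11]
  [14] addr=0x3c blk=15 s=1: L1-HIT | VC [7, 11]
  [15] addr=0x3d blk=15 s=1: L1-HIT | VC [7, 11]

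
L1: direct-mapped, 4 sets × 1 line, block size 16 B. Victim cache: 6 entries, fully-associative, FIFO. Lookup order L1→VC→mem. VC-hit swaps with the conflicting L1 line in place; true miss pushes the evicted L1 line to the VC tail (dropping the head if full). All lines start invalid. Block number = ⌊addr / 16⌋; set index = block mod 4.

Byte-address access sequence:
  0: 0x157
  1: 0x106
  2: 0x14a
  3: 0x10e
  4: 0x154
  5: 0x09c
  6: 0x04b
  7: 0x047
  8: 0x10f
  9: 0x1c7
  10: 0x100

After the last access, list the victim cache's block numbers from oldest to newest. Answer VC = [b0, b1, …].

VC = [20, 21, 4, 28]

0: 0x157 (blk 21, set 1) → MISS  vc=[]
1: 0x106 (blk 16, set 0) → MISS  vc=[]
2: 0x14a (blk 20, set 0) → MISS  vc=[16]
3: 0x10e (blk 16, set 0) → VC-HIT  vc=[20]
4: 0x154 (blk 21, set 1) → L1-HIT  vc=[20]
5: 0x9c (blk 9, set 1) → MISS  vc=[20, 21]
6: 0x4b (blk 4, set 0) → MISS  vc=[20, 21, 16]
7: 0x47 (blk 4, set 0) → L1-HIT  vc=[20, 21, 16]
8: 0x10f (blk 16, set 0) → VC-HIT  vc=[20, 21, 4]
9: 0x1c7 (blk 28, set 0) → MISS  vc=[20, 21, 4, 16]
10: 0x100 (blk 16, set 0) → VC-HIT  vc=[20, 21, 4, 28]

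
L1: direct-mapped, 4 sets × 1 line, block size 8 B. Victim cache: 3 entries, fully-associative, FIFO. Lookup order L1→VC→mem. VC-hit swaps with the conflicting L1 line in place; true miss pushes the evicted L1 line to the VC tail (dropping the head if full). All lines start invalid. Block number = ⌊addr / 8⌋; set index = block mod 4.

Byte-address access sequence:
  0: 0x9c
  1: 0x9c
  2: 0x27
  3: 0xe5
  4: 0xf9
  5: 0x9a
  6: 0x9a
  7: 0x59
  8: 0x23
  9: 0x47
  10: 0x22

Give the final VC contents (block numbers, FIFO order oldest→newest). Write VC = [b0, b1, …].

#0 0x9c→b19/s3 MISS; vc=[]
#1 0x9c→b19/s3 L1-HIT; vc=[]
#2 0x27→b4/s0 MISS; vc=[]
#3 0xe5→b28/s0 MISS; vc=[4]
#4 0xf9→b31/s3 MISS; vc=[4,19]
#5 0x9a→b19/s3 VC-HIT; vc=[4,31]
#6 0x9a→b19/s3 L1-HIT; vc=[4,31]
#7 0x59→b11/s3 MISS; vc=[4,31,19]
#8 0x23→b4/s0 VC-HIT; vc=[28,31,19]
#9 0x47→b8/s0 MISS; vc=[31,19,4]
#10 0x22→b4/s0 VC-HIT; vc=[31,19,8]

VC = [31, 19, 8]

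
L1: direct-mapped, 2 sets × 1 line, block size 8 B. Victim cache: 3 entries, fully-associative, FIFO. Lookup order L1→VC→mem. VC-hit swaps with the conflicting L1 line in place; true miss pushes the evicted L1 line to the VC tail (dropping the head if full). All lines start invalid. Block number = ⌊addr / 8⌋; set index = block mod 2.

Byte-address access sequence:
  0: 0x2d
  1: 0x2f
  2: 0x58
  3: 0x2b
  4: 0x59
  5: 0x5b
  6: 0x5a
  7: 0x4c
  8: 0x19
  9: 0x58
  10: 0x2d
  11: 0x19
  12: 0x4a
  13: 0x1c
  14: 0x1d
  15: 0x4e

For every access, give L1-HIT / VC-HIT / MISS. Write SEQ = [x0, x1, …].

#0 0x2d→b5/s1 MISS; vc=[]
#1 0x2f→b5/s1 L1-HIT; vc=[]
#2 0x58→b11/s1 MISS; vc=[5]
#3 0x2b→b5/s1 VC-HIT; vc=[11]
#4 0x59→b11/s1 VC-HIT; vc=[5]
#5 0x5b→b11/s1 L1-HIT; vc=[5]
#6 0x5a→b11/s1 L1-HIT; vc=[5]
#7 0x4c→b9/s1 MISS; vc=[5,11]
#8 0x19→b3/s1 MISS; vc=[5,11,9]
#9 0x58→b11/s1 VC-HIT; vc=[5,3,9]
#10 0x2d→b5/s1 VC-HIT; vc=[11,3,9]
#11 0x19→b3/s1 VC-HIT; vc=[11,5,9]
#12 0x4a→b9/s1 VC-HIT; vc=[11,5,3]
#13 0x1c→b3/s1 VC-HIT; vc=[11,5,9]
#14 0x1d→b3/s1 L1-HIT; vc=[11,5,9]
#15 0x4e→b9/s1 VC-HIT; vc=[11,5,3]

SEQ = [MISS, L1-HIT, MISS, VC-HIT, VC-HIT, L1-HIT, L1-HIT, MISS, MISS, VC-HIT, VC-HIT, VC-HIT, VC-HIT, VC-HIT, L1-HIT, VC-HIT]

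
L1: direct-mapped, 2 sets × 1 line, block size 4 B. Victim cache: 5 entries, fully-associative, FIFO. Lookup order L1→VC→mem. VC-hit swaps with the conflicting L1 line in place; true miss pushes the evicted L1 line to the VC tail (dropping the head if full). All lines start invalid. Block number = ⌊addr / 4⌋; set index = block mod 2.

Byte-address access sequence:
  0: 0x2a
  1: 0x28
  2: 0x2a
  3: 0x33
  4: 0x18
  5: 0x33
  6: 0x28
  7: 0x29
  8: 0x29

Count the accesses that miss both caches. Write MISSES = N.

  [0] addr=0x2a blk=10 s=0: MISS | VC []
  [1] addr=0x28 blk=10 s=0: L1-HIT | VC []
  [2] addr=0x2a blk=10 s=0: L1-HIT | VC []
  [3] addr=0x33 blk=12 s=0: MISS | VC [10]
  [4] addr=0x18 blk=6 s=0: MISS | VC [10, 12]
  [5] addr=0x33 blk=12 s=0: VC-HIT | VC [10, 6]
  [6] addr=0x28 blk=10 s=0: VC-HIT | VC [12, 6]
  [7] addr=0x29 blk=10 s=0: L1-HIT | VC [12, 6]
  [8] addr=0x29 blk=10 s=0: L1-HIT | VC [12, 6]

MISSES = 3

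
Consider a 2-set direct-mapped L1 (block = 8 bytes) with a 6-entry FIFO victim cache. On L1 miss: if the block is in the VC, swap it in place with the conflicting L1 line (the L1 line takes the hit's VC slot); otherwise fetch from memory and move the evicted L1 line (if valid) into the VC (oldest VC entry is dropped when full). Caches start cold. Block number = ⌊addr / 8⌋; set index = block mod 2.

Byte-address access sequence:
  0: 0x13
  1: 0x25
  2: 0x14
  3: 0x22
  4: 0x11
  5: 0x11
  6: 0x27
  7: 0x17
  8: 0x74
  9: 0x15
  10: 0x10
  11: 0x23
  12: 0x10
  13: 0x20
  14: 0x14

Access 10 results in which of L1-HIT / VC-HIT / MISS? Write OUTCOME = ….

OUTCOME = L1-HIT

#0 0x13→b2/s0 MISS; vc=[]
#1 0x25→b4/s0 MISS; vc=[2]
#2 0x14→b2/s0 VC-HIT; vc=[4]
#3 0x22→b4/s0 VC-HIT; vc=[2]
#4 0x11→b2/s0 VC-HIT; vc=[4]
#5 0x11→b2/s0 L1-HIT; vc=[4]
#6 0x27→b4/s0 VC-HIT; vc=[2]
#7 0x17→b2/s0 VC-HIT; vc=[4]
#8 0x74→b14/s0 MISS; vc=[4,2]
#9 0x15→b2/s0 VC-HIT; vc=[4,14]
#10 0x10→b2/s0 L1-HIT; vc=[4,14]
#11 0x23→b4/s0 VC-HIT; vc=[2,14]
#12 0x10→b2/s0 VC-HIT; vc=[4,14]
#13 0x20→b4/s0 VC-HIT; vc=[2,14]
#14 0x14→b2/s0 VC-HIT; vc=[4,14]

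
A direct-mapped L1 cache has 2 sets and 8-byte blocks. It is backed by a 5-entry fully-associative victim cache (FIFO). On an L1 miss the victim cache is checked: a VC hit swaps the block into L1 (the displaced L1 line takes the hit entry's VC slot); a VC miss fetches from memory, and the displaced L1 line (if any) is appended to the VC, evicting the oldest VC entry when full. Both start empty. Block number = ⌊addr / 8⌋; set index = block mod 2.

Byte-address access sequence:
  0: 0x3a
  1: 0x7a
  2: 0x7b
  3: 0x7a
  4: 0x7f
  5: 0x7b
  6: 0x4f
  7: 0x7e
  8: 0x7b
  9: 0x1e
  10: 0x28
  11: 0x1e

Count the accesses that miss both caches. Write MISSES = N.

0: 0x3a (blk 7, set 1) → MISS  vc=[]
1: 0x7a (blk 15, set 1) → MISS  vc=[7]
2: 0x7b (blk 15, set 1) → L1-HIT  vc=[7]
3: 0x7a (blk 15, set 1) → L1-HIT  vc=[7]
4: 0x7f (blk 15, set 1) → L1-HIT  vc=[7]
5: 0x7b (blk 15, set 1) → L1-HIT  vc=[7]
6: 0x4f (blk 9, set 1) → MISS  vc=[7, 15]
7: 0x7e (blk 15, set 1) → VC-HIT  vc=[7, 9]
8: 0x7b (blk 15, set 1) → L1-HIT  vc=[7, 9]
9: 0x1e (blk 3, set 1) → MISS  vc=[7, 9, 15]
10: 0x28 (blk 5, set 1) → MISS  vc=[7, 9, 15, 3]
11: 0x1e (blk 3, set 1) → VC-HIT  vc=[7, 9, 15, 5]

MISSES = 5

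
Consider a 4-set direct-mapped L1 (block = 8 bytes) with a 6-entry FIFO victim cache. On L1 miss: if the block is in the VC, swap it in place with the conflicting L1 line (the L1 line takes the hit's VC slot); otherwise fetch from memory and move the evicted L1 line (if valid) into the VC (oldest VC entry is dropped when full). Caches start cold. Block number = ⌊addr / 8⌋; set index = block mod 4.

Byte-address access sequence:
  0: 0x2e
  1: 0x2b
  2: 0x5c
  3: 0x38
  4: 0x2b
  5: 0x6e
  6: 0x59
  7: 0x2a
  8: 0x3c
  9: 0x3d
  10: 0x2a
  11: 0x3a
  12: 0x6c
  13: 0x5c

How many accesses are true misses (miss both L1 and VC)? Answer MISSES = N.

MISSES = 4

0: 0x2e (blk 5, set 1) → MISS  vc=[]
1: 0x2b (blk 5, set 1) → L1-HIT  vc=[]
2: 0x5c (blk 11, set 3) → MISS  vc=[]
3: 0x38 (blk 7, set 3) → MISS  vc=[11]
4: 0x2b (blk 5, set 1) → L1-HIT  vc=[11]
5: 0x6e (blk 13, set 1) → MISS  vc=[11, 5]
6: 0x59 (blk 11, set 3) → VC-HIT  vc=[7, 5]
7: 0x2a (blk 5, set 1) → VC-HIT  vc=[7, 13]
8: 0x3c (blk 7, set 3) → VC-HIT  vc=[11, 13]
9: 0x3d (blk 7, set 3) → L1-HIT  vc=[11, 13]
10: 0x2a (blk 5, set 1) → L1-HIT  vc=[11, 13]
11: 0x3a (blk 7, set 3) → L1-HIT  vc=[11, 13]
12: 0x6c (blk 13, set 1) → VC-HIT  vc=[11, 5]
13: 0x5c (blk 11, set 3) → VC-HIT  vc=[7, 5]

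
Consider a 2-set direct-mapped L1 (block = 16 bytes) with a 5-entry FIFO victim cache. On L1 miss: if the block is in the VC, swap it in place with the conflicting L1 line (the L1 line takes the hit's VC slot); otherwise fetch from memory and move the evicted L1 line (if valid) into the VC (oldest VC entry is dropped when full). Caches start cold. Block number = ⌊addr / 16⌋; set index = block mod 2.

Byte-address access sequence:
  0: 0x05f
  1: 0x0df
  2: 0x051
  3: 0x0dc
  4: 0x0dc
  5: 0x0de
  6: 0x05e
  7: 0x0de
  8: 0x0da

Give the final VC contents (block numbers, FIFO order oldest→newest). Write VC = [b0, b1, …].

VC = [5]

#0 0x5f→b5/s1 MISS; vc=[]
#1 0xdf→b13/s1 MISS; vc=[5]
#2 0x51→b5/s1 VC-HIT; vc=[13]
#3 0xdc→b13/s1 VC-HIT; vc=[5]
#4 0xdc→b13/s1 L1-HIT; vc=[5]
#5 0xde→b13/s1 L1-HIT; vc=[5]
#6 0x5e→b5/s1 VC-HIT; vc=[13]
#7 0xde→b13/s1 VC-HIT; vc=[5]
#8 0xda→b13/s1 L1-HIT; vc=[5]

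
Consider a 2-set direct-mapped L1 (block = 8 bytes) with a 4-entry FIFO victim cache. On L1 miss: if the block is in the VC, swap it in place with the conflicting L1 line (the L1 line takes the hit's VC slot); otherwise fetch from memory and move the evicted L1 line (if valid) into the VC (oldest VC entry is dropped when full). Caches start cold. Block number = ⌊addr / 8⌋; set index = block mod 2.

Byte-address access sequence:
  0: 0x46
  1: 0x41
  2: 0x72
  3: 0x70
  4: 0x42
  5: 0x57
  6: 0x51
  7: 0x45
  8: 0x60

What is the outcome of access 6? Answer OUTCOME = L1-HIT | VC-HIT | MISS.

#0 0x46→b8/s0 MISS; vc=[]
#1 0x41→b8/s0 L1-HIT; vc=[]
#2 0x72→b14/s0 MISS; vc=[8]
#3 0x70→b14/s0 L1-HIT; vc=[8]
#4 0x42→b8/s0 VC-HIT; vc=[14]
#5 0x57→b10/s0 MISS; vc=[14,8]
#6 0x51→b10/s0 L1-HIT; vc=[14,8]
#7 0x45→b8/s0 VC-HIT; vc=[14,10]
#8 0x60→b12/s0 MISS; vc=[14,10,8]

OUTCOME = L1-HIT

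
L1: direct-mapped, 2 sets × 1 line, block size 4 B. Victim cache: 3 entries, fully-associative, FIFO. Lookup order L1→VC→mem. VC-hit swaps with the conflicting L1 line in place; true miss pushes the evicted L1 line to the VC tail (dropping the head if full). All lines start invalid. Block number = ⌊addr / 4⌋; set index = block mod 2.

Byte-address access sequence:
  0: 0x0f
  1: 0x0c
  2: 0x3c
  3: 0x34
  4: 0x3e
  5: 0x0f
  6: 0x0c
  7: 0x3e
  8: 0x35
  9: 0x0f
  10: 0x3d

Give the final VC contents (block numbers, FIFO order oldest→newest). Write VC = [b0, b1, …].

VC = [13, 3]

0: 0xf (blk 3, set 1) → MISS  vc=[]
1: 0xc (blk 3, set 1) → L1-HIT  vc=[]
2: 0x3c (blk 15, set 1) → MISS  vc=[3]
3: 0x34 (blk 13, set 1) → MISS  vc=[3, 15]
4: 0x3e (blk 15, set 1) → VC-HIT  vc=[3, 13]
5: 0xf (blk 3, set 1) → VC-HIT  vc=[15, 13]
6: 0xc (blk 3, set 1) → L1-HIT  vc=[15, 13]
7: 0x3e (blk 15, set 1) → VC-HIT  vc=[3, 13]
8: 0x35 (blk 13, set 1) → VC-HIT  vc=[3, 15]
9: 0xf (blk 3, set 1) → VC-HIT  vc=[13, 15]
10: 0x3d (blk 15, set 1) → VC-HIT  vc=[13, 3]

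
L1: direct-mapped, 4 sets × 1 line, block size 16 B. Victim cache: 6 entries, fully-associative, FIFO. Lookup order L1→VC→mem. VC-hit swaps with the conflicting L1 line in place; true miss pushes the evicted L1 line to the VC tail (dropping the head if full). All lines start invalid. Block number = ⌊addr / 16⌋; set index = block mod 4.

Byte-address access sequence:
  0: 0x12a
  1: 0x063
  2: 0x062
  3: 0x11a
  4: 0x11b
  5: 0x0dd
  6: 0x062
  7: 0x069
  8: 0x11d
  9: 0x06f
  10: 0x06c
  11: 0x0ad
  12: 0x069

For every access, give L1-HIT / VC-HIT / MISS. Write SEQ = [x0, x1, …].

  [0] addr=0x12a blk=18 s=2: MISS | VC []
  [1] addr=0x63 blk=6 s=2: MISS | VC [18]
  [2] addr=0x62 blk=6 s=2: L1-HIT | VC [18]
  [3] addr=0x11a blk=17 s=1: MISS | VC [18]
  [4] addr=0x11b blk=17 s=1: L1-HIT | VC [18]
  [5] addr=0xdd blk=13 s=1: MISS | VC [18, 17]
  [6] addr=0x62 blk=6 s=2: L1-HIT | VC [18, 17]
  [7] addr=0x69 blk=6 s=2: L1-HIT | VC [18, 17]
  [8] addr=0x11d blk=17 s=1: VC-HIT | VC [18, 13]
  [9] addr=0x6f blk=6 s=2: L1-HIT | VC [18, 13]
  [10] addr=0x6c blk=6 s=2: L1-HIT | VC [18, 13]
  [11] addr=0xad blk=10 s=2: MISS | VC [18, 13, 6]
  [12] addr=0x69 blk=6 s=2: VC-HIT | VC [18, 13, 10]

SEQ = [MISS, MISS, L1-HIT, MISS, L1-HIT, MISS, L1-HIT, L1-HIT, VC-HIT, L1-HIT, L1-HIT, MISS, VC-HIT]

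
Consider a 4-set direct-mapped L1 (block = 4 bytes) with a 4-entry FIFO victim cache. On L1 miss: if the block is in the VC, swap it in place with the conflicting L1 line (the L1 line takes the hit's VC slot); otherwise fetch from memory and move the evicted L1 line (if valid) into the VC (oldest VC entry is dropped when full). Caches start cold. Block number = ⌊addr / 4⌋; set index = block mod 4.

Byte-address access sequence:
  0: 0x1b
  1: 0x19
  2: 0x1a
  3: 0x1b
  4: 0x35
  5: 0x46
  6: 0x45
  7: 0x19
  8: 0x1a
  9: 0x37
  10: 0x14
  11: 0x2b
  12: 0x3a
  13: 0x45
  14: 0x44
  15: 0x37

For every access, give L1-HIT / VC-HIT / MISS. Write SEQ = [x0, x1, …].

0: 0x1b (blk 6, set 2) → MISS  vc=[]
1: 0x19 (blk 6, set 2) → L1-HIT  vc=[]
2: 0x1a (blk 6, set 2) → L1-HIT  vc=[]
3: 0x1b (blk 6, set 2) → L1-HIT  vc=[]
4: 0x35 (blk 13, set 1) → MISS  vc=[]
5: 0x46 (blk 17, set 1) → MISS  vc=[13]
6: 0x45 (blk 17, set 1) → L1-HIT  vc=[13]
7: 0x19 (blk 6, set 2) → L1-HIT  vc=[13]
8: 0x1a (blk 6, set 2) → L1-HIT  vc=[13]
9: 0x37 (blk 13, set 1) → VC-HIT  vc=[17]
10: 0x14 (blk 5, set 1) → MISS  vc=[17, 13]
11: 0x2b (blk 10, set 2) → MISS  vc=[17, 13, 6]
12: 0x3a (blk 14, set 2) → MISS  vc=[17, 13, 6, 10]
13: 0x45 (blk 17, set 1) → VC-HIT  vc=[5, 13, 6, 10]
14: 0x44 (blk 17, set 1) → L1-HIT  vc=[5, 13, 6, 10]
15: 0x37 (blk 13, set 1) → VC-HIT  vc=[5, 17, 6, 10]

SEQ = [MISS, L1-HIT, L1-HIT, L1-HIT, MISS, MISS, L1-HIT, L1-HIT, L1-HIT, VC-HIT, MISS, MISS, MISS, VC-HIT, L1-HIT, VC-HIT]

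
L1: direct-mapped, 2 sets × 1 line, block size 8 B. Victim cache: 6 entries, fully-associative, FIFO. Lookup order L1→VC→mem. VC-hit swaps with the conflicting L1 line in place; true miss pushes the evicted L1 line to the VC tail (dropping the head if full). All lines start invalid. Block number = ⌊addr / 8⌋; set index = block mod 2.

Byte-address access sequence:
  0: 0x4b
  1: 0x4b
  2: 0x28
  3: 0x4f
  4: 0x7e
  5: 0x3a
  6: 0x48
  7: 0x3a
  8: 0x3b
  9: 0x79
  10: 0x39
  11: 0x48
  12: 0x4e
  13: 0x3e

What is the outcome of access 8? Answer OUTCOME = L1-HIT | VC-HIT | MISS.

#0 0x4b→b9/s1 MISS; vc=[]
#1 0x4b→b9/s1 L1-HIT; vc=[]
#2 0x28→b5/s1 MISS; vc=[9]
#3 0x4f→b9/s1 VC-HIT; vc=[5]
#4 0x7e→b15/s1 MISS; vc=[5,9]
#5 0x3a→b7/s1 MISS; vc=[5,9,15]
#6 0x48→b9/s1 VC-HIT; vc=[5,7,15]
#7 0x3a→b7/s1 VC-HIT; vc=[5,9,15]
#8 0x3b→b7/s1 L1-HIT; vc=[5,9,15]
#9 0x79→b15/s1 VC-HIT; vc=[5,9,7]
#10 0x39→b7/s1 VC-HIT; vc=[5,9,15]
#11 0x48→b9/s1 VC-HIT; vc=[5,7,15]
#12 0x4e→b9/s1 L1-HIT; vc=[5,7,15]
#13 0x3e→b7/s1 VC-HIT; vc=[5,9,15]

OUTCOME = L1-HIT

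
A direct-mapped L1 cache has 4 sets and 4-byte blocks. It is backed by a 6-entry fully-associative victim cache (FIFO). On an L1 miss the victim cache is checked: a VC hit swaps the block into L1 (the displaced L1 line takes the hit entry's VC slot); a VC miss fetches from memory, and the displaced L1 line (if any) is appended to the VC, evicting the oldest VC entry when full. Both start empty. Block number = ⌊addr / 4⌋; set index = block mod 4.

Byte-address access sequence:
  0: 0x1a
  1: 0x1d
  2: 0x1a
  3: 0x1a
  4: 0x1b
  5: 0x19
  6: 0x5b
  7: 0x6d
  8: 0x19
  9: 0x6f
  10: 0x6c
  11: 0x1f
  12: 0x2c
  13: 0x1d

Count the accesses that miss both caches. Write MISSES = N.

  [0] addr=0x1a blk=6 s=2: MISS | VC []
  [1] addr=0x1d blk=7 s=3: MISS | VC []
  [2] addr=0x1a blk=6 s=2: L1-HIT | VC []
  [3] addr=0x1a blk=6 s=2: L1-HIT | VC []
  [4] addr=0x1b blk=6 s=2: L1-HIT | VC []
  [5] addr=0x19 blk=6 s=2: L1-HIT | VC []
  [6] addr=0x5b blk=22 s=2: MISS | VC [6]
  [7] addr=0x6d blk=27 s=3: MISS | VC [6, 7]
  [8] addr=0x19 blk=6 s=2: VC-HIT | VC [22, 7]
  [9] addr=0x6f blk=27 s=3: L1-HIT | VC [22, 7]
  [10] addr=0x6c blk=27 s=3: L1-HIT | VC [22, 7]
  [11] addr=0x1f blk=7 s=3: VC-HIT | VC [22, 27]
  [12] addr=0x2c blk=11 s=3: MISS | VC [22, 27, 7]
  [13] addr=0x1d blk=7 s=3: VC-HIT | VC [22, 27, 11]

MISSES = 5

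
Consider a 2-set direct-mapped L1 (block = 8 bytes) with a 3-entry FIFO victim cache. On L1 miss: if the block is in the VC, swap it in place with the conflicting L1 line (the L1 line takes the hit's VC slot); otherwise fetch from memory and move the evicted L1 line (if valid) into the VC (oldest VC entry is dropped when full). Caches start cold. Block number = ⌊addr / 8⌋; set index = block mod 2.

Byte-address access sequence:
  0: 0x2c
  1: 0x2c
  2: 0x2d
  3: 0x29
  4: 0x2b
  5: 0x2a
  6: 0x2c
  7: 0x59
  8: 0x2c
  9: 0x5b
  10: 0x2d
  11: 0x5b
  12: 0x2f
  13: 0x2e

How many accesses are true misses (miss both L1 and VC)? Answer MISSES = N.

MISSES = 2

  [0] addr=0x2c blk=5 s=1: MISS | VC []
  [1] addr=0x2c blk=5 s=1: L1-HIT | VC []
  [2] addr=0x2d blk=5 s=1: L1-HIT | VC []
  [3] addr=0x29 blk=5 s=1: L1-HIT | VC []
  [4] addr=0x2b blk=5 s=1: L1-HIT | VC []
  [5] addr=0x2a blk=5 s=1: L1-HIT | VC []
  [6] addr=0x2c blk=5 s=1: L1-HIT | VC []
  [7] addr=0x59 blk=11 s=1: MISS | VC [5]
  [8] addr=0x2c blk=5 s=1: VC-HIT | VC [11]
  [9] addr=0x5b blk=11 s=1: VC-HIT | VC [5]
  [10] addr=0x2d blk=5 s=1: VC-HIT | VC [11]
  [11] addr=0x5b blk=11 s=1: VC-HIT | VC [5]
  [12] addr=0x2f blk=5 s=1: VC-HIT | VC [11]
  [13] addr=0x2e blk=5 s=1: L1-HIT | VC [11]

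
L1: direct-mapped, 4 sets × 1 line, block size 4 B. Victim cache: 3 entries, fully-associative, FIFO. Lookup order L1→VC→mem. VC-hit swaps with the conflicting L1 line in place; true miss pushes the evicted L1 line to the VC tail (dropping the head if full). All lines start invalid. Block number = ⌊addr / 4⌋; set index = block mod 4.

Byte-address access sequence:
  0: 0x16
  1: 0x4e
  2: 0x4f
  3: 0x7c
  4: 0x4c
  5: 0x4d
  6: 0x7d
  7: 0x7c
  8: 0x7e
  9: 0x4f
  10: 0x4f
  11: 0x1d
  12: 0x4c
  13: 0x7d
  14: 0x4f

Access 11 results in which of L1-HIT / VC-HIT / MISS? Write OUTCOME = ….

OUTCOME = MISS

0: 0x16 (blk 5, set 1) → MISS  vc=[]
1: 0x4e (blk 19, set 3) → MISS  vc=[]
2: 0x4f (blk 19, set 3) → L1-HIT  vc=[]
3: 0x7c (blk 31, set 3) → MISS  vc=[19]
4: 0x4c (blk 19, set 3) → VC-HIT  vc=[31]
5: 0x4d (blk 19, set 3) → L1-HIT  vc=[31]
6: 0x7d (blk 31, set 3) → VC-HIT  vc=[19]
7: 0x7c (blk 31, set 3) → L1-HIT  vc=[19]
8: 0x7e (blk 31, set 3) → L1-HIT  vc=[19]
9: 0x4f (blk 19, set 3) → VC-HIT  vc=[31]
10: 0x4f (blk 19, set 3) → L1-HIT  vc=[31]
11: 0x1d (blk 7, set 3) → MISS  vc=[31, 19]
12: 0x4c (blk 19, set 3) → VC-HIT  vc=[31, 7]
13: 0x7d (blk 31, set 3) → VC-HIT  vc=[19, 7]
14: 0x4f (blk 19, set 3) → VC-HIT  vc=[31, 7]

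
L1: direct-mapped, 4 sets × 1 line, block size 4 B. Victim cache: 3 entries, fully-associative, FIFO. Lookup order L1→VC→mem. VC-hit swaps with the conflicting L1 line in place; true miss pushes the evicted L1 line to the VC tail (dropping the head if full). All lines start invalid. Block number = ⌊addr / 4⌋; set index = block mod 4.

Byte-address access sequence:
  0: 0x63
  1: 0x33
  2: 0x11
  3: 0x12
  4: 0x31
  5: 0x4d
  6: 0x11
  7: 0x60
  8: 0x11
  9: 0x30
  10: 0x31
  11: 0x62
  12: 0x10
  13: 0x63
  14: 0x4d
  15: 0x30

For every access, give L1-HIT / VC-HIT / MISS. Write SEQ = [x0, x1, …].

  [0] addr=0x63 blk=24 s=0: MISS | VC []
  [1] addr=0x33 blk=12 s=0: MISS | VC [24]
  [2] addr=0x11 blk=4 s=0: MISS | VC [24, 12]
  [3] addr=0x12 blk=4 s=0: L1-HIT | VC [24, 12]
  [4] addr=0x31 blk=12 s=0: VC-HIT | VC [24, 4]
  [5] addr=0x4d blk=19 s=3: MISS | VC [24, 4]
  [6] addr=0x11 blk=4 s=0: VC-HIT | VC [24, 12]
  [7] addr=0x60 blk=24 s=0: VC-HIT | VC [4, 12]
  [8] addr=0x11 blk=4 s=0: VC-HIT | VC [24, 12]
  [9] addr=0x30 blk=12 s=0: VC-HIT | VC [24, 4]
  [10] addr=0x31 blk=12 s=0: L1-HIT | VC [24, 4]
  [11] addr=0x62 blk=24 s=0: VC-HIT | VC [12, 4]
  [12] addr=0x10 blk=4 s=0: VC-HIT | VC [12, 24]
  [13] addr=0x63 blk=24 s=0: VC-HIT | VC [12, 4]
  [14] addr=0x4d blk=19 s=3: L1-HIT | VC [12, 4]
  [15] addr=0x30 blk=12 s=0: VC-HIT | VC [24, 4]

SEQ = [MISS, MISS, MISS, L1-HIT, VC-HIT, MISS, VC-HIT, VC-HIT, VC-HIT, VC-HIT, L1-HIT, VC-HIT, VC-HIT, VC-HIT, L1-HIT, VC-HIT]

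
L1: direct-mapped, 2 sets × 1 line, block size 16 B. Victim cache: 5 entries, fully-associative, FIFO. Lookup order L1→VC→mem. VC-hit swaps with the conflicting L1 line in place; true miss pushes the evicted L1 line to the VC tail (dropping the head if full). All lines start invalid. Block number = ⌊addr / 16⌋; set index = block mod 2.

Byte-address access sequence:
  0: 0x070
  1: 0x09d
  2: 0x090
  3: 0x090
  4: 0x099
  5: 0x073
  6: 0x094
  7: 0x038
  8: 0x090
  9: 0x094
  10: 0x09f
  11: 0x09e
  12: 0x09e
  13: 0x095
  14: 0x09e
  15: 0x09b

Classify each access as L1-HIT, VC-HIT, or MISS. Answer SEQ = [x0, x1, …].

SEQ = [MISS, MISS, L1-HIT, L1-HIT, L1-HIT, VC-HIT, VC-HIT, MISS, VC-HIT, L1-HIT, L1-HIT, L1-HIT, L1-HIT, L1-HIT, L1-HIT, L1-HIT]

0: 0x70 (blk 7, set 1) → MISS  vc=[]
1: 0x9d (blk 9, set 1) → MISS  vc=[7]
2: 0x90 (blk 9, set 1) → L1-HIT  vc=[7]
3: 0x90 (blk 9, set 1) → L1-HIT  vc=[7]
4: 0x99 (blk 9, set 1) → L1-HIT  vc=[7]
5: 0x73 (blk 7, set 1) → VC-HIT  vc=[9]
6: 0x94 (blk 9, set 1) → VC-HIT  vc=[7]
7: 0x38 (blk 3, set 1) → MISS  vc=[7, 9]
8: 0x90 (blk 9, set 1) → VC-HIT  vc=[7, 3]
9: 0x94 (blk 9, set 1) → L1-HIT  vc=[7, 3]
10: 0x9f (blk 9, set 1) → L1-HIT  vc=[7, 3]
11: 0x9e (blk 9, set 1) → L1-HIT  vc=[7, 3]
12: 0x9e (blk 9, set 1) → L1-HIT  vc=[7, 3]
13: 0x95 (blk 9, set 1) → L1-HIT  vc=[7, 3]
14: 0x9e (blk 9, set 1) → L1-HIT  vc=[7, 3]
15: 0x9b (blk 9, set 1) → L1-HIT  vc=[7, 3]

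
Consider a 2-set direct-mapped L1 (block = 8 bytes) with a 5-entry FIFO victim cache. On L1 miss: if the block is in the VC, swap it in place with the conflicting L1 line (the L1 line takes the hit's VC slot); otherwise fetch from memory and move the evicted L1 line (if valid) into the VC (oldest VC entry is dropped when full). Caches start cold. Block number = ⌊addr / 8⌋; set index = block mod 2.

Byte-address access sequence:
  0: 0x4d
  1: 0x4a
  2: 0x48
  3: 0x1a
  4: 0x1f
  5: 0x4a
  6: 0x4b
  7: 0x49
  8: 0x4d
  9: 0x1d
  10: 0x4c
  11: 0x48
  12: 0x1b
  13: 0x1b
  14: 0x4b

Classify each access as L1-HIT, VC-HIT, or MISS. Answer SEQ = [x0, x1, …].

#0 0x4d→b9/s1 MISS; vc=[]
#1 0x4a→b9/s1 L1-HIT; vc=[]
#2 0x48→b9/s1 L1-HIT; vc=[]
#3 0x1a→b3/s1 MISS; vc=[9]
#4 0x1f→b3/s1 L1-HIT; vc=[9]
#5 0x4a→b9/s1 VC-HIT; vc=[3]
#6 0x4b→b9/s1 L1-HIT; vc=[3]
#7 0x49→b9/s1 L1-HIT; vc=[3]
#8 0x4d→b9/s1 L1-HIT; vc=[3]
#9 0x1d→b3/s1 VC-HIT; vc=[9]
#10 0x4c→b9/s1 VC-HIT; vc=[3]
#11 0x48→b9/s1 L1-HIT; vc=[3]
#12 0x1b→b3/s1 VC-HIT; vc=[9]
#13 0x1b→b3/s1 L1-HIT; vc=[9]
#14 0x4b→b9/s1 VC-HIT; vc=[3]

SEQ = [MISS, L1-HIT, L1-HIT, MISS, L1-HIT, VC-HIT, L1-HIT, L1-HIT, L1-HIT, VC-HIT, VC-HIT, L1-HIT, VC-HIT, L1-HIT, VC-HIT]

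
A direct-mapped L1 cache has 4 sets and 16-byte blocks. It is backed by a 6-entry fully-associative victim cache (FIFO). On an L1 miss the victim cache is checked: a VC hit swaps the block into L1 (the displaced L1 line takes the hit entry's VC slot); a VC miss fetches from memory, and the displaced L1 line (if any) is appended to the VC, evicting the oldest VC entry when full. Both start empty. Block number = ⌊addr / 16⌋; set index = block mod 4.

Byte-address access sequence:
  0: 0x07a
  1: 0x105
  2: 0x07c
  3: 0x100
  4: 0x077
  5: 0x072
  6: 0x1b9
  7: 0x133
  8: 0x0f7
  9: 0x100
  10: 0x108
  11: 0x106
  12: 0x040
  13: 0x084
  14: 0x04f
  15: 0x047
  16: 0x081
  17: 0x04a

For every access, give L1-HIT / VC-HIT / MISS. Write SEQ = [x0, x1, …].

SEQ = [MISS, MISS, L1-HIT, L1-HIT, L1-HIT, L1-HIT, MISS, MISS, MISS, L1-HIT, L1-HIT, L1-HIT, MISS, MISS, VC-HIT, L1-HIT, VC-HIT, VC-HIT]

#0 0x7a→b7/s3 MISS; vc=[]
#1 0x105→b16/s0 MISS; vc=[]
#2 0x7c→b7/s3 L1-HIT; vc=[]
#3 0x100→b16/s0 L1-HIT; vc=[]
#4 0x77→b7/s3 L1-HIT; vc=[]
#5 0x72→b7/s3 L1-HIT; vc=[]
#6 0x1b9→b27/s3 MISS; vc=[7]
#7 0x133→b19/s3 MISS; vc=[7,27]
#8 0xf7→b15/s3 MISS; vc=[7,27,19]
#9 0x100→b16/s0 L1-HIT; vc=[7,27,19]
#10 0x108→b16/s0 L1-HIT; vc=[7,27,19]
#11 0x106→b16/s0 L1-HIT; vc=[7,27,19]
#12 0x40→b4/s0 MISS; vc=[7,27,19,16]
#13 0x84→b8/s0 MISS; vc=[7,27,19,16,4]
#14 0x4f→b4/s0 VC-HIT; vc=[7,27,19,16,8]
#15 0x47→b4/s0 L1-HIT; vc=[7,27,19,16,8]
#16 0x81→b8/s0 VC-HIT; vc=[7,27,19,16,4]
#17 0x4a→b4/s0 VC-HIT; vc=[7,27,19,16,8]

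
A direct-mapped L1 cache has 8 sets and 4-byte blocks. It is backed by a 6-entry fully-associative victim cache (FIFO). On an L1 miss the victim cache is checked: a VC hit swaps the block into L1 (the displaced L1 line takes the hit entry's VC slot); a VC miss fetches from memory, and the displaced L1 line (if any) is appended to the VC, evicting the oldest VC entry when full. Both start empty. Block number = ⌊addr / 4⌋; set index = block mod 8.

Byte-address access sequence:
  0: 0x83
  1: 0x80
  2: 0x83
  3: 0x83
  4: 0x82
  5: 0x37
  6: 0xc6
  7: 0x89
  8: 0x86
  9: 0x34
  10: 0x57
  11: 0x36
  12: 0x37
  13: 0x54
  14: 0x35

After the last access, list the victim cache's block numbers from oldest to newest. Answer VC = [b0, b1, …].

VC = [49, 21]

  [0] addr=0x83 blk=32 s=0: MISS | VC []
  [1] addr=0x80 blk=32 s=0: L1-HIT | VC []
  [2] addr=0x83 blk=32 s=0: L1-HIT | VC []
  [3] addr=0x83 blk=32 s=0: L1-HIT | VC []
  [4] addr=0x82 blk=32 s=0: L1-HIT | VC []
  [5] addr=0x37 blk=13 s=5: MISS | VC []
  [6] addr=0xc6 blk=49 s=1: MISS | VC []
  [7] addr=0x89 blk=34 s=2: MISS | VC []
  [8] addr=0x86 blk=33 s=1: MISS | VC [49]
  [9] addr=0x34 blk=13 s=5: L1-HIT | VC [49]
  [10] addr=0x57 blk=21 s=5: MISS | VC [49, 13]
  [11] addr=0x36 blk=13 s=5: VC-HIT | VC [49, 21]
  [12] addr=0x37 blk=13 s=5: L1-HIT | VC [49, 21]
  [13] addr=0x54 blk=21 s=5: VC-HIT | VC [49, 13]
  [14] addr=0x35 blk=13 s=5: VC-HIT | VC [49, 21]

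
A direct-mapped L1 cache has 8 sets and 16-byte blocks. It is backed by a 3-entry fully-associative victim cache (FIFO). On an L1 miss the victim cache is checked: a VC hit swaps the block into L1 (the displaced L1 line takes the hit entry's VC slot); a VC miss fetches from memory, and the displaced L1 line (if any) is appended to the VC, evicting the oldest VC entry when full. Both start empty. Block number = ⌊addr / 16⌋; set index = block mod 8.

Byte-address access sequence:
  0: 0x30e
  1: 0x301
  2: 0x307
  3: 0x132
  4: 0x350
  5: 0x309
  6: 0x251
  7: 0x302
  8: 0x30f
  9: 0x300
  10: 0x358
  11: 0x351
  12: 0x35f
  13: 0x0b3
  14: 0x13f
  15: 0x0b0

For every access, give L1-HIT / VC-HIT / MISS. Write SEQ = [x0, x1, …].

SEQ = [MISS, L1-HIT, L1-HIT, MISS, MISS, L1-HIT, MISS, L1-HIT, L1-HIT, L1-HIT, VC-HIT, L1-HIT, L1-HIT, MISS, VC-HIT, VC-HIT]

0: 0x30e (blk 48, set 0) → MISS  vc=[]
1: 0x301 (blk 48, set 0) → L1-HIT  vc=[]
2: 0x307 (blk 48, set 0) → L1-HIT  vc=[]
3: 0x132 (blk 19, set 3) → MISS  vc=[]
4: 0x350 (blk 53, set 5) → MISS  vc=[]
5: 0x309 (blk 48, set 0) → L1-HIT  vc=[]
6: 0x251 (blk 37, set 5) → MISS  vc=[53]
7: 0x302 (blk 48, set 0) → L1-HIT  vc=[53]
8: 0x30f (blk 48, set 0) → L1-HIT  vc=[53]
9: 0x300 (blk 48, set 0) → L1-HIT  vc=[53]
10: 0x358 (blk 53, set 5) → VC-HIT  vc=[37]
11: 0x351 (blk 53, set 5) → L1-HIT  vc=[37]
12: 0x35f (blk 53, set 5) → L1-HIT  vc=[37]
13: 0xb3 (blk 11, set 3) → MISS  vc=[37, 19]
14: 0x13f (blk 19, set 3) → VC-HIT  vc=[37, 11]
15: 0xb0 (blk 11, set 3) → VC-HIT  vc=[37, 19]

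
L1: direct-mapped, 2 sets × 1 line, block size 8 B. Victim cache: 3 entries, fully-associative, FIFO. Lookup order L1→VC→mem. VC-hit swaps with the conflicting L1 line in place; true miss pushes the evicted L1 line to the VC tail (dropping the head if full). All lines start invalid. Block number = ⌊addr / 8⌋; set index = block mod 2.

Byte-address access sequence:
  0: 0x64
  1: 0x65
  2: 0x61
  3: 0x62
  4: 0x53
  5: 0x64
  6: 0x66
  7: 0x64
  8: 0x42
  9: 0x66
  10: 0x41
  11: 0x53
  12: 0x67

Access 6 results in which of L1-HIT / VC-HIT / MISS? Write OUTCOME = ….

OUTCOME = L1-HIT

#0 0x64→b12/s0 MISS; vc=[]
#1 0x65→b12/s0 L1-HIT; vc=[]
#2 0x61→b12/s0 L1-HIT; vc=[]
#3 0x62→b12/s0 L1-HIT; vc=[]
#4 0x53→b10/s0 MISS; vc=[12]
#5 0x64→b12/s0 VC-HIT; vc=[10]
#6 0x66→b12/s0 L1-HIT; vc=[10]
#7 0x64→b12/s0 L1-HIT; vc=[10]
#8 0x42→b8/s0 MISS; vc=[10,12]
#9 0x66→b12/s0 VC-HIT; vc=[10,8]
#10 0x41→b8/s0 VC-HIT; vc=[10,12]
#11 0x53→b10/s0 VC-HIT; vc=[8,12]
#12 0x67→b12/s0 VC-HIT; vc=[8,10]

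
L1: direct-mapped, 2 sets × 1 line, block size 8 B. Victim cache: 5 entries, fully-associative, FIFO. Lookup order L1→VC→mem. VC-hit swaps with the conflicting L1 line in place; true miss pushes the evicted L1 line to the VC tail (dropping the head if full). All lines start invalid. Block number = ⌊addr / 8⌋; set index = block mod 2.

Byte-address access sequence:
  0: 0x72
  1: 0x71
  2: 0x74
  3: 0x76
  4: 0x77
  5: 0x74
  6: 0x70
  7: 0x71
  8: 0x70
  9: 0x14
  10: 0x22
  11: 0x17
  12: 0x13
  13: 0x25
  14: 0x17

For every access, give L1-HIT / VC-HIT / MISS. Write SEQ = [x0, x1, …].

  [0] addr=0x72 blk=14 s=0: MISS | VC []
  [1] addr=0x71 blk=14 s=0: L1-HIT | VC []
  [2] addr=0x74 blk=14 s=0: L1-HIT | VC []
  [3] addr=0x76 blk=14 s=0: L1-HIT | VC []
  [4] addr=0x77 blk=14 s=0: L1-HIT | VC []
  [5] addr=0x74 blk=14 s=0: L1-HIT | VC []
  [6] addr=0x70 blk=14 s=0: L1-HIT | VC []
  [7] addr=0x71 blk=14 s=0: L1-HIT | VC []
  [8] addr=0x70 blk=14 s=0: L1-HIT | VC []
  [9] addr=0x14 blk=2 s=0: MISS | VC [14]
  [10] addr=0x22 blk=4 s=0: MISS | VC [14, 2]
  [11] addr=0x17 blk=2 s=0: VC-HIT | VC [14, 4]
  [12] addr=0x13 blk=2 s=0: L1-HIT | VC [14, 4]
  [13] addr=0x25 blk=4 s=0: VC-HIT | VC [14, 2]
  [14] addr=0x17 blk=2 s=0: VC-HIT | VC [14, 4]

SEQ = [MISS, L1-HIT, L1-HIT, L1-HIT, L1-HIT, L1-HIT, L1-HIT, L1-HIT, L1-HIT, MISS, MISS, VC-HIT, L1-HIT, VC-HIT, VC-HIT]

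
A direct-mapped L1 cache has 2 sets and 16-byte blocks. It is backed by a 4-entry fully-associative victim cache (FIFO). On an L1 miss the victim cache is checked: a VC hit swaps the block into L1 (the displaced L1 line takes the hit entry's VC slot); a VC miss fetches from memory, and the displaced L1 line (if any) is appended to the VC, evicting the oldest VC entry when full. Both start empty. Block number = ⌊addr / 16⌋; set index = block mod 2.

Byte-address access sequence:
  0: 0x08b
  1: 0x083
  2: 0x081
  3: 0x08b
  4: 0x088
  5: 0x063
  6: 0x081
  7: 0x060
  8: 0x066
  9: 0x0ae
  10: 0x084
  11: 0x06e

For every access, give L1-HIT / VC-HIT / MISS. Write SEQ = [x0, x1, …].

0: 0x8b (blk 8, set 0) → MISS  vc=[]
1: 0x83 (blk 8, set 0) → L1-HIT  vc=[]
2: 0x81 (blk 8, set 0) → L1-HIT  vc=[]
3: 0x8b (blk 8, set 0) → L1-HIT  vc=[]
4: 0x88 (blk 8, set 0) → L1-HIT  vc=[]
5: 0x63 (blk 6, set 0) → MISS  vc=[8]
6: 0x81 (blk 8, set 0) → VC-HIT  vc=[6]
7: 0x60 (blk 6, set 0) → VC-HIT  vc=[8]
8: 0x66 (blk 6, set 0) → L1-HIT  vc=[8]
9: 0xae (blk 10, set 0) → MISS  vc=[8, 6]
10: 0x84 (blk 8, set 0) → VC-HIT  vc=[10, 6]
11: 0x6e (blk 6, set 0) → VC-HIT  vc=[10, 8]

SEQ = [MISS, L1-HIT, L1-HIT, L1-HIT, L1-HIT, MISS, VC-HIT, VC-HIT, L1-HIT, MISS, VC-HIT, VC-HIT]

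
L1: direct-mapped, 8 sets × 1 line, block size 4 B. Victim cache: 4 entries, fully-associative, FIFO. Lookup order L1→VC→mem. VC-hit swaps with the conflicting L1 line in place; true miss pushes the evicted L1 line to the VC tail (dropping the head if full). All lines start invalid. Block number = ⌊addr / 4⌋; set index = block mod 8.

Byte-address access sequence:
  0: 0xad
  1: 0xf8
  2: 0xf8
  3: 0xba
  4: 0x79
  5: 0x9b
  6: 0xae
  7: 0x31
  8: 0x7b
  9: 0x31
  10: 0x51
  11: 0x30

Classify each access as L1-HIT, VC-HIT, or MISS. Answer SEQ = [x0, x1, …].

0: 0xad (blk 43, set 3) → MISS  vc=[]
1: 0xf8 (blk 62, set 6) → MISS  vc=[]
2: 0xf8 (blk 62, set 6) → L1-HIT  vc=[]
3: 0xba (blk 46, set 6) → MISS  vc=[62]
4: 0x79 (blk 30, set 6) → MISS  vc=[62, 46]
5: 0x9b (blk 38, set 6) → MISS  vc=[62, 46, 30]
6: 0xae (blk 43, set 3) → L1-HIT  vc=[62, 46, 30]
7: 0x31 (blk 12, set 4) → MISS  vc=[62, 46, 30]
8: 0x7b (blk 30, set 6) → VC-HIT  vc=[62, 46, 38]
9: 0x31 (blk 12, set 4) → L1-HIT  vc=[62, 46, 38]
10: 0x51 (blk 20, set 4) → MISS  vc=[62, 46, 38, 12]
11: 0x30 (blk 12, set 4) → VC-HIT  vc=[62, 46, 38, 20]

SEQ = [MISS, MISS, L1-HIT, MISS, MISS, MISS, L1-HIT, MISS, VC-HIT, L1-HIT, MISS, VC-HIT]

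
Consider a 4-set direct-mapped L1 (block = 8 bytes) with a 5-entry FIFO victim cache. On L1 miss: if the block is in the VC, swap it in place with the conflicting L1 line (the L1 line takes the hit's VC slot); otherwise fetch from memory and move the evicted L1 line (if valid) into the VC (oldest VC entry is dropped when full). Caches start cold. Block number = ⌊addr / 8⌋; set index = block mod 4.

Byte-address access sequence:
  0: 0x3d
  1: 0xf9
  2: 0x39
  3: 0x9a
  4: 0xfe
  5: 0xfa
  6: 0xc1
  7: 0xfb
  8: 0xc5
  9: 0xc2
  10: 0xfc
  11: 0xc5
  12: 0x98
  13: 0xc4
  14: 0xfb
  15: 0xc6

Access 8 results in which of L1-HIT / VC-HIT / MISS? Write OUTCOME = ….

OUTCOME = L1-HIT

  [0] addr=0x3d blk=7 s=3: MISS | VC []
  [1] addr=0xf9 blk=31 s=3: MISS | VC [7]
  [2] addr=0x39 blk=7 s=3: VC-HIT | VC [31]
  [3] addr=0x9a blk=19 s=3: MISS | VC [31, 7]
  [4] addr=0xfe blk=31 s=3: VC-HIT | VC [19, 7]
  [5] addr=0xfa blk=31 s=3: L1-HIT | VC [19, 7]
  [6] addr=0xc1 blk=24 s=0: MISS | VC [19, 7]
  [7] addr=0xfb blk=31 s=3: L1-HIT | VC [19, 7]
  [8] addr=0xc5 blk=24 s=0: L1-HIT | VC [19, 7]
  [9] addr=0xc2 blk=24 s=0: L1-HIT | VC [19, 7]
  [10] addr=0xfc blk=31 s=3: L1-HIT | VC [19, 7]
  [11] addr=0xc5 blk=24 s=0: L1-HIT | VC [19, 7]
  [12] addr=0x98 blk=19 s=3: VC-HIT | VC [31, 7]
  [13] addr=0xc4 blk=24 s=0: L1-HIT | VC [31, 7]
  [14] addr=0xfb blk=31 s=3: VC-HIT | VC [19, 7]
  [15] addr=0xc6 blk=24 s=0: L1-HIT | VC [19, 7]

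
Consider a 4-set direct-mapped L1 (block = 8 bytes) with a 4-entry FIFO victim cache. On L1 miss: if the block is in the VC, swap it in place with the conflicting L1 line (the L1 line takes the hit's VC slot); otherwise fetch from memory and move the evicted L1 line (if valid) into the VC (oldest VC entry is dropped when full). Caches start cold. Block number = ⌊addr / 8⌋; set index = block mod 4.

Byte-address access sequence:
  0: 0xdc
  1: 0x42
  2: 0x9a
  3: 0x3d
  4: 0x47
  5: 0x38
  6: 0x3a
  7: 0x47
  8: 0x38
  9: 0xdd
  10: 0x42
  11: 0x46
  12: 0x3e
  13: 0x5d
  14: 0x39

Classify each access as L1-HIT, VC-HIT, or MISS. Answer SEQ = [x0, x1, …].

  [0] addr=0xdc blk=27 s=3: MISS | VC []
  [1] addr=0x42 blk=8 s=0: MISS | VC []
  [2] addr=0x9a blk=19 s=3: MISS | VC [27]
  [3] addr=0x3d blk=7 s=3: MISS | VC [27, 19]
  [4] addr=0x47 blk=8 s=0: L1-HIT | VC [27, 19]
  [5] addr=0x38 blk=7 s=3: L1-HIT | VC [27, 19]
  [6] addr=0x3a blk=7 s=3: L1-HIT | VC [27, 19]
  [7] addr=0x47 blk=8 s=0: L1-HIT | VC [27, 19]
  [8] addr=0x38 blk=7 s=3: L1-HIT | VC [27, 19]
  [9] addr=0xdd blk=27 s=3: VC-HIT | VC [7, 19]
  [10] addr=0x42 blk=8 s=0: L1-HIT | VC [7, 19]
  [11] addr=0x46 blk=8 s=0: L1-HIT | VC [7, 19]
  [12] addr=0x3e blk=7 s=3: VC-HIT | VC [27, 19]
  [13] addr=0x5d blk=11 s=3: MISS | VC [27, 19, 7]
  [14] addr=0x39 blk=7 s=3: VC-HIT | VC [27, 19, 11]

SEQ = [MISS, MISS, MISS, MISS, L1-HIT, L1-HIT, L1-HIT, L1-HIT, L1-HIT, VC-HIT, L1-HIT, L1-HIT, VC-HIT, MISS, VC-HIT]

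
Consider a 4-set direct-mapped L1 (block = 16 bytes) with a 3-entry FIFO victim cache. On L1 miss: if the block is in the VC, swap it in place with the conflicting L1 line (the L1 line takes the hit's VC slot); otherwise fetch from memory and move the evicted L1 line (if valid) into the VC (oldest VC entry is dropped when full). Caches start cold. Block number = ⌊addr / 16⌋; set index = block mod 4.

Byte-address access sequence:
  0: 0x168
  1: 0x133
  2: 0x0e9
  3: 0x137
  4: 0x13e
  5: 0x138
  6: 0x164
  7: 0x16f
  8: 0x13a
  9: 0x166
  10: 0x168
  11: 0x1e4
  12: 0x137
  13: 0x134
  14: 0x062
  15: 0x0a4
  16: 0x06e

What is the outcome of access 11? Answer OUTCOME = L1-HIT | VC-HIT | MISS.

OUTCOME = MISS

  [0] addr=0x168 blk=22 s=2: MISS | VC []
  [1] addr=0x133 blk=19 s=3: MISS | VC []
  [2] addr=0xe9 blk=14 s=2: MISS | VC [22]
  [3] addr=0x137 blk=19 s=3: L1-HIT | VC [22]
  [4] addr=0x13e blk=19 s=3: L1-HIT | VC [22]
  [5] addr=0x138 blk=19 s=3: L1-HIT | VC [22]
  [6] addr=0x164 blk=22 s=2: VC-HIT | VC [14]
  [7] addr=0x16f blk=22 s=2: L1-HIT | VC [14]
  [8] addr=0x13a blk=19 s=3: L1-HIT | VC [14]
  [9] addr=0x166 blk=22 s=2: L1-HIT | VC [14]
  [10] addr=0x168 blk=22 s=2: L1-HIT | VC [14]
  [11] addr=0x1e4 blk=30 s=2: MISS | VC [14, 22]
  [12] addr=0x137 blk=19 s=3: L1-HIT | VC [14, 22]
  [13] addr=0x134 blk=19 s=3: L1-HIT | VC [14, 22]
  [14] addr=0x62 blk=6 s=2: MISS | VC [14, 22, 30]
  [15] addr=0xa4 blk=10 s=2: MISS | VC [22, 30, 6]
  [16] addr=0x6e blk=6 s=2: VC-HIT | VC [22, 30, 10]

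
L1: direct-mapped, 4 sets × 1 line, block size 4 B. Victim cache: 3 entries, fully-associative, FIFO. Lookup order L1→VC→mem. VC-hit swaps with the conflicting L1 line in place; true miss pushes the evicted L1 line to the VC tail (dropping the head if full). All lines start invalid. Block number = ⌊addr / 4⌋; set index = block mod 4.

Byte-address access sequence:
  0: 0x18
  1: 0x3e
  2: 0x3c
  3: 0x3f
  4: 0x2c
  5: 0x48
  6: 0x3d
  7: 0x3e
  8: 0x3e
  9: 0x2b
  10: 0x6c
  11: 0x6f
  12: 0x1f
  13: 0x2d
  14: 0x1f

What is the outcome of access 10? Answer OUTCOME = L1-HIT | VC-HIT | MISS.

OUTCOME = MISS

  [0] addr=0x18 blk=6 s=2: MISS | VC []
  [1] addr=0x3e blk=15 s=3: MISS | VC []
  [2] addr=0x3c blk=15 s=3: L1-HIT | VC []
  [3] addr=0x3f blk=15 s=3: L1-HIT | VC []
  [4] addr=0x2c blk=11 s=3: MISS | VC [15]
  [5] addr=0x48 blk=18 s=2: MISS | VC [15, 6]
  [6] addr=0x3d blk=15 s=3: VC-HIT | VC [11, 6]
  [7] addr=0x3e blk=15 s=3: L1-HIT | VC [11, 6]
  [8] addr=0x3e blk=15 s=3: L1-HIT | VC [11, 6]
  [9] addr=0x2b blk=10 s=2: MISS | VC [11, 6, 18]
  [10] addr=0x6c blk=27 s=3: MISS | VC [6, 18, 15]
  [11] addr=0x6f blk=27 s=3: L1-HIT | VC [6, 18, 15]
  [12] addr=0x1f blk=7 s=3: MISS | VC [18, 15, 27]
  [13] addr=0x2d blk=11 s=3: MISS | VC [15, 27, 7]
  [14] addr=0x1f blk=7 s=3: VC-HIT | VC [15, 27, 11]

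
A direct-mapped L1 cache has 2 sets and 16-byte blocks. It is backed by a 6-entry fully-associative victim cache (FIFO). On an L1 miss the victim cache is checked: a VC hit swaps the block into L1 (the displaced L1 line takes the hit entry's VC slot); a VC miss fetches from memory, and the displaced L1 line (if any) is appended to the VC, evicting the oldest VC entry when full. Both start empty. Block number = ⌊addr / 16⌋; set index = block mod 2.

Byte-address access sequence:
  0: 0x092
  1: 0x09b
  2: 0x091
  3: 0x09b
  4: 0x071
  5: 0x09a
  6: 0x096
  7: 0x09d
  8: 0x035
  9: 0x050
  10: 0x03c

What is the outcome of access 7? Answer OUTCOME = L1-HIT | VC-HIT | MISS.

OUTCOME = L1-HIT

0: 0x92 (blk 9, set 1) → MISS  vc=[]
1: 0x9b (blk 9, set 1) → L1-HIT  vc=[]
2: 0x91 (blk 9, set 1) → L1-HIT  vc=[]
3: 0x9b (blk 9, set 1) → L1-HIT  vc=[]
4: 0x71 (blk 7, set 1) → MISS  vc=[9]
5: 0x9a (blk 9, set 1) → VC-HIT  vc=[7]
6: 0x96 (blk 9, set 1) → L1-HIT  vc=[7]
7: 0x9d (blk 9, set 1) → L1-HIT  vc=[7]
8: 0x35 (blk 3, set 1) → MISS  vc=[7, 9]
9: 0x50 (blk 5, set 1) → MISS  vc=[7, 9, 3]
10: 0x3c (blk 3, set 1) → VC-HIT  vc=[7, 9, 5]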